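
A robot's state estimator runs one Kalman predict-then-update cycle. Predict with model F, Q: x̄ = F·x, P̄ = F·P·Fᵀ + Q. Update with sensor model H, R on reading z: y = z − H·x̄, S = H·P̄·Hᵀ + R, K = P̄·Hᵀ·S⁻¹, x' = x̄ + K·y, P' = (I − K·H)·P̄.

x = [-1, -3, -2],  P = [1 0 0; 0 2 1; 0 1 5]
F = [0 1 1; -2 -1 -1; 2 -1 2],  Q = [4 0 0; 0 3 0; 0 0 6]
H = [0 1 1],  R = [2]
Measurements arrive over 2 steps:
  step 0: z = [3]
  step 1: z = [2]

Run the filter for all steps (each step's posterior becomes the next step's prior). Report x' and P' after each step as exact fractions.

step 0: x̄ = F·x = [-5, 7, -3]
step 0: P̄ = F·P·Fᵀ + Q = [13 -9 9; -9 16 -13; 9 -13 28]
step 0: y = z − H·x̄ = [-1]
step 0: S = H·P̄·Hᵀ + R = [20]
step 0: K = P̄·Hᵀ·S⁻¹ = [0; 3/20; 3/4]
step 0: x' = x̄ + K·y = [-5, 137/20, -15/4]
step 0: P' = (I − K·H)·P̄ = [13 -9 9; -9 311/20 -61/4; 9 -61/4 67/4]
step 1: x̄ = F·x = [31/10, 69/10, -487/20]
step 1: P̄ = F·P·Fᵀ + Q = [29/5 -9/5 27/10; -9/5 284/5 -1087/10; 27/10 -1087/10 6191/20]
step 1: y = z − H·x̄ = [389/20]
step 1: S = H·P̄·Hᵀ + R = [3019/20]
step 1: K = P̄·Hᵀ·S⁻¹ = [18/3019; -1038/3019; 4017/3019]
step 1: x' = x̄ + K·y = [9709/3019, 642/3019, 4618/3019]
step 1: P' = (I − K·H)·P̄ = [17494/3019 -4500/3019 4536/3019; -4500/3019 117607/3019 -119683/3019; 4536/3019 -119683/3019 127717/3019]

step 0: x' = [-5, 137/20, -15/4], P' = [13 -9 9; -9 311/20 -61/4; 9 -61/4 67/4]
step 1: x' = [9709/3019, 642/3019, 4618/3019], P' = [17494/3019 -4500/3019 4536/3019; -4500/3019 117607/3019 -119683/3019; 4536/3019 -119683/3019 127717/3019]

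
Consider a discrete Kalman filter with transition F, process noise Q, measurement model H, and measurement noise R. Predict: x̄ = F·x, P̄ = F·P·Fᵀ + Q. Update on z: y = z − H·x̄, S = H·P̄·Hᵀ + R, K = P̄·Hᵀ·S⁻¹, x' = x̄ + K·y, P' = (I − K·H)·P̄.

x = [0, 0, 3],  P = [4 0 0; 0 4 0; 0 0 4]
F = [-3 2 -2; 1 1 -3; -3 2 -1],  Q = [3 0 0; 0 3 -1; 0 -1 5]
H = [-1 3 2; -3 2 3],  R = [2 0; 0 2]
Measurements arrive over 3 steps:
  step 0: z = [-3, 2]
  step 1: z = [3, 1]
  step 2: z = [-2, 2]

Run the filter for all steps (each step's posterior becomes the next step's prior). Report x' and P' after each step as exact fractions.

step 0: x̄ = F·x = [-6, -9, -3]
step 0: P̄ = F·P·Fᵀ + Q = [71 20 60; 20 47 7; 60 7 61]
step 0: y = z − H·x̄ = [24, 11]
step 0: S = H·P̄·Hᵀ + R = [464 192; 192 142]
step 0: K = P̄·Hᵀ·S⁻¹ = [7067/14512 -1105/1814; 4305/14512 -25/1814; 4261/14512 -503/1814]
step 0: x' = x̄ + K·y = [-919/907, -1843/907, 904/907]
step 0: P' = (I − K·H)·P̄ = [321929/14512 -177605/14512 434439/14512; -177605/14512 111889/14512 -252331/14512; 434439/14512 -252331/14512 599977/14512]
step 1: x̄ = F·x = [-2737/907, -5474/907, -1833/907]
step 1: P̄ = F·P·Fᵀ + Q = [15151537/14512 8095179/14512 3025017/3628; 8095179/14512 4429289/14512 1615711/3628; 3025017/3628 1615711/3628 610292/907]
step 1: y = z − H·x̄ = [20072/907, 9143/907]
step 1: S = H·P̄·Hᵀ + R = [4667852/907 2085971/1814; 2085971/1814 4602817/14512]
step 1: K = P̄·Hᵀ·S⁻¹ = [2481850187/4498531960 -265193296/562316495; 1191135469/4498531960 -55838892/562316495; 1698885053/4498531960 -46752339/562316495]
step 1: x' = x̄ + K·y = [499060544/112463299, -132325599/112463299, 618372619/112463299]
step 1: P' = (I − K·H)·P̄ = [24561608463/4498531960 -10061507759/4498531960 29854916057/4498531960; -10061507759/4498531960 7823636127/4498531960 -15575072601/4498531960; 29854916057/4498531960 -15575072601/4498531960 39988951983/4498531960]
step 2: x̄ = F·x = [-2998578068/112463299, -1488382912/112463299, -125273971/5919121]
step 2: P̄ = F·P·Fᵀ + Q = [1029398091087/4498531960 525542659729/4498531960 10726443393/59191210; 525542659729/4498531960 299979332063/4498531960 5465225201/59191210; 10726443393/59191210 5465225201/59191210 4453937581/29595605]
step 2: y = z − H·x̄ = [461696536/8651023, 1346574565/112463299]
step 2: S = H·P̄·Hᵀ + R = [48234556022/43255115 23689371159/86510230; 23689371159/86510230 570482727703/4498531960]
step 2: K = P̄·Hᵀ·S⁻¹ = [164292902368149/298834880807584 -35191118438329/74708720201896; 7186829995473/27166807346144 -672362187493/6791701836536; 112410713934859/298834880807584 -6193621300463/74708720201896]
step 2: x' = x̄ + K·y = [-221260067893245/74708720201896, -2046015095289/6791701836536, -155503661808179/74708720201896]
step 2: P' = (I − K·H)·P̄ = [1634501484995441/298834880807584 -60994348104803/27166807346144 1987950388595119/298834880807584; -60994348104803/27166807346144 47372363857427/27166807346144 -94368889843069/27166807346144; 1987950388595119/298834880807584 -94368889843069/27166807346144 2663472590643057/298834880807584]

step 0: x' = [-919/907, -1843/907, 904/907], P' = [321929/14512 -177605/14512 434439/14512; -177605/14512 111889/14512 -252331/14512; 434439/14512 -252331/14512 599977/14512]
step 1: x' = [499060544/112463299, -132325599/112463299, 618372619/112463299], P' = [24561608463/4498531960 -10061507759/4498531960 29854916057/4498531960; -10061507759/4498531960 7823636127/4498531960 -15575072601/4498531960; 29854916057/4498531960 -15575072601/4498531960 39988951983/4498531960]
step 2: x' = [-221260067893245/74708720201896, -2046015095289/6791701836536, -155503661808179/74708720201896], P' = [1634501484995441/298834880807584 -60994348104803/27166807346144 1987950388595119/298834880807584; -60994348104803/27166807346144 47372363857427/27166807346144 -94368889843069/27166807346144; 1987950388595119/298834880807584 -94368889843069/27166807346144 2663472590643057/298834880807584]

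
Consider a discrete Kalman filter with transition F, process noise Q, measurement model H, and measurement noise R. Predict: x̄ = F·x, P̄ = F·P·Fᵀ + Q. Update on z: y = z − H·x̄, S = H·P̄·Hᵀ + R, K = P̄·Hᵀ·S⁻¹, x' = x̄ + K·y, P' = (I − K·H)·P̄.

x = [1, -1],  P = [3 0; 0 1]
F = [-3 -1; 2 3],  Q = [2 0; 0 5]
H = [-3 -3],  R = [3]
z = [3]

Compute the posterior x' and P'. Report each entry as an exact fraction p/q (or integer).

x̄ = F·x = [-2, -1]
P̄ = F·P·Fᵀ + Q = [30 -21; -21 26]
y = z − H·x̄ = [-6]
S = H·P̄·Hᵀ + R = [129]
K = P̄·Hᵀ·S⁻¹ = [-9/43; -5/43]
x' = x̄ + K·y = [-32/43, -13/43]
P' = (I − K·H)·P̄ = [1047/43 -1038/43; -1038/43 1043/43]

x' = [-32/43, -13/43]
P' = [1047/43 -1038/43; -1038/43 1043/43]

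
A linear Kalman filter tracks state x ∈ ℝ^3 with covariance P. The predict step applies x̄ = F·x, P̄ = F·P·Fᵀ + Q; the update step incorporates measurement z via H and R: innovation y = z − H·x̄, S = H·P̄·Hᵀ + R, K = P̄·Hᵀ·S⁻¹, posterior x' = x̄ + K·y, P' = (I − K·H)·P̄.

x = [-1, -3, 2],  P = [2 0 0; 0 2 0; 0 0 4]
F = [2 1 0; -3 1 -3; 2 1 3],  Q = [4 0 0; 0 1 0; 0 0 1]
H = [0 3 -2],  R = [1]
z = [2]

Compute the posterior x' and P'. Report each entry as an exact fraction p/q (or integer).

x' = [-335/57, -79/57, -175/57]
P' = [7528/627 305/627 470/627; 305/627 2309/1254 1666/627; 470/627 1666/627 2557/627]

x̄ = F·x = [-5, -6, 1]
P̄ = F·P·Fᵀ + Q = [14 -10 10; -10 57 -46; 10 -46 47]
y = z − H·x̄ = [22]
S = H·P̄·Hᵀ + R = [1254]
K = P̄·Hᵀ·S⁻¹ = [-25/627; 263/1254; -116/627]
x' = x̄ + K·y = [-335/57, -79/57, -175/57]
P' = (I − K·H)·P̄ = [7528/627 305/627 470/627; 305/627 2309/1254 1666/627; 470/627 1666/627 2557/627]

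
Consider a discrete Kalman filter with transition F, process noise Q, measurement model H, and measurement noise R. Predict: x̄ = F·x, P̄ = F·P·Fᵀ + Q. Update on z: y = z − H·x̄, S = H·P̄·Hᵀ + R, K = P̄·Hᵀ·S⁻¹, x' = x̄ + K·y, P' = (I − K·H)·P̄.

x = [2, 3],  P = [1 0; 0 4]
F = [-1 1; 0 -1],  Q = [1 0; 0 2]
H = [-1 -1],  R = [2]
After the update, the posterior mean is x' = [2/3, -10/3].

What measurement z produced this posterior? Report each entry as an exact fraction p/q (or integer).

z = [3]

x̄ = F·x = [1, -3]
P̄ = F·P·Fᵀ + Q = [6 -4; -4 6]
S = H·P̄·Hᵀ + R = [6]
K = P̄·Hᵀ·S⁻¹ = [-1/3; -1/3]
x' − x̄ = [-1/3, -1/3] = K·y
y = (KᵀK)⁻¹·Kᵀ·(x' − x̄) = [1]
z = y + H·x̄ = [1] + [2] = [3]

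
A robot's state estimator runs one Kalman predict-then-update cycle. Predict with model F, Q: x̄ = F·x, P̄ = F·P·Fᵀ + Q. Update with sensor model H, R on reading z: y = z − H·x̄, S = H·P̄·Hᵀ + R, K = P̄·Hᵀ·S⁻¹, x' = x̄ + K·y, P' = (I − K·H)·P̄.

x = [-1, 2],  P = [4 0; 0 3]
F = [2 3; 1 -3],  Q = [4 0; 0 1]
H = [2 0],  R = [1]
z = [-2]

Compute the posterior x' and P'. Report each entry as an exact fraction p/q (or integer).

x' = [-184/189, -943/189]
P' = [47/189 -19/189; -19/189 4604/189]

x̄ = F·x = [4, -7]
P̄ = F·P·Fᵀ + Q = [47 -19; -19 32]
y = z − H·x̄ = [-10]
S = H·P̄·Hᵀ + R = [189]
K = P̄·Hᵀ·S⁻¹ = [94/189; -38/189]
x' = x̄ + K·y = [-184/189, -943/189]
P' = (I − K·H)·P̄ = [47/189 -19/189; -19/189 4604/189]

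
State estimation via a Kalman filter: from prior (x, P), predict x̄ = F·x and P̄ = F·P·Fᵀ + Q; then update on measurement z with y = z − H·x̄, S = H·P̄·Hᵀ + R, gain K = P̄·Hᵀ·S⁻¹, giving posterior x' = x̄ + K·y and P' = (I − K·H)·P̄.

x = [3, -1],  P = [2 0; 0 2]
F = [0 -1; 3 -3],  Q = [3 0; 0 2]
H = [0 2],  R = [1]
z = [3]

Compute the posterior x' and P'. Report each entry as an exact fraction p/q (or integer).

x' = [-11/17, 80/51]
P' = [69/17 2/51; 2/51 38/153]

x̄ = F·x = [1, 12]
P̄ = F·P·Fᵀ + Q = [5 6; 6 38]
y = z − H·x̄ = [-21]
S = H·P̄·Hᵀ + R = [153]
K = P̄·Hᵀ·S⁻¹ = [4/51; 76/153]
x' = x̄ + K·y = [-11/17, 80/51]
P' = (I − K·H)·P̄ = [69/17 2/51; 2/51 38/153]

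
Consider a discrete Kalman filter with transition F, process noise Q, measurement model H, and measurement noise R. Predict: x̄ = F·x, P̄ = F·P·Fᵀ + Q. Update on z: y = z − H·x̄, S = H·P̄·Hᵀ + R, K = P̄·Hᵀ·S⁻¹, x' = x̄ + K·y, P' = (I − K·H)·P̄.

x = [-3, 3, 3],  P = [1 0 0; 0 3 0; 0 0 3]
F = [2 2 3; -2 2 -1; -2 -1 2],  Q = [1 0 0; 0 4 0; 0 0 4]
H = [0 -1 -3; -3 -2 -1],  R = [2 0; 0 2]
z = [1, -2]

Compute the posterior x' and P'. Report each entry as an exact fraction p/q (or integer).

x' = [-244999/78744, 552049/78744, -201949/78744]
P' = [499691/78744 -870197/78744 286217/78744; -870197/78744 1576235/78744 -528743/78744; 286217/78744 -528743/78744 194627/78744]

x̄ = F·x = [9, 9, 9]
P̄ = F·P·Fᵀ + Q = [44 -1 8; -1 23 -8; 8 -8 23]
y = z − H·x̄ = [37, 52]
S = H·P̄·Hᵀ + R = [184 128; 128 517]
K = P̄·Hᵀ·S⁻¹ = [5773/78744 -2806/9843; 4997/78744 -821/9843; -27569/78744 263/9843]
x' = x̄ + K·y = [-244999/78744, 552049/78744, -201949/78744]
P' = (I − K·H)·P̄ = [499691/78744 -870197/78744 286217/78744; -870197/78744 1576235/78744 -528743/78744; 286217/78744 -528743/78744 194627/78744]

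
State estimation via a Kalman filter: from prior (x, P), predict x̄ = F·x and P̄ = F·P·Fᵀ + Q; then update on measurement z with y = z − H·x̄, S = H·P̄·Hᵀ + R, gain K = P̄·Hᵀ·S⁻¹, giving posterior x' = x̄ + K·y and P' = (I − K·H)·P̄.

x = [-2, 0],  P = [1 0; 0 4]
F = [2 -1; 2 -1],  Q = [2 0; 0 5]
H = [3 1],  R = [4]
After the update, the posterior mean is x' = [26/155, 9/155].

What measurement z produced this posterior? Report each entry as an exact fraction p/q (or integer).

x̄ = F·x = [-4, -4]
P̄ = F·P·Fᵀ + Q = [10 8; 8 13]
S = H·P̄·Hᵀ + R = [155]
K = P̄·Hᵀ·S⁻¹ = [38/155; 37/155]
x' − x̄ = [646/155, 629/155] = K·y
y = (KᵀK)⁻¹·Kᵀ·(x' − x̄) = [17]
z = y + H·x̄ = [17] + [-16] = [1]

z = [1]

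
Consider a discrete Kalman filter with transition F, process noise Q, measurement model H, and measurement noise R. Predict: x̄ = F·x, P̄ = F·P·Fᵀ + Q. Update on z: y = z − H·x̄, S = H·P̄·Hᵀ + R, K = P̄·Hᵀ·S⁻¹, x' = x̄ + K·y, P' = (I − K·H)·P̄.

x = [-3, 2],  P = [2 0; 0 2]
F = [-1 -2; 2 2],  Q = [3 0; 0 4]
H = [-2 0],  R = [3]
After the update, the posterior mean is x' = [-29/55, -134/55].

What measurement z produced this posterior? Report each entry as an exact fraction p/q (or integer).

x̄ = F·x = [-1, -2]
P̄ = F·P·Fᵀ + Q = [13 -12; -12 20]
S = H·P̄·Hᵀ + R = [55]
K = P̄·Hᵀ·S⁻¹ = [-26/55; 24/55]
x' − x̄ = [26/55, -24/55] = K·y
y = (KᵀK)⁻¹·Kᵀ·(x' − x̄) = [-1]
z = y + H·x̄ = [-1] + [2] = [1]

z = [1]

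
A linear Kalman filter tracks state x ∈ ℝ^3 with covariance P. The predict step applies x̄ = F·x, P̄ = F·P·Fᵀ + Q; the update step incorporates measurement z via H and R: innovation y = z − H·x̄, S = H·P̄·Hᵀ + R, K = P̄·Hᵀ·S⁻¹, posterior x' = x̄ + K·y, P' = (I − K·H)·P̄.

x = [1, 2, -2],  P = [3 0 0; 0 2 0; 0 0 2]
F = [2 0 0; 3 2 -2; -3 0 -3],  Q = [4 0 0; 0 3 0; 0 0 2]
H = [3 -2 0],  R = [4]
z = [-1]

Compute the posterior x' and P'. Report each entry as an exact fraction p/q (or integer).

x̄ = F·x = [2, 11, 3]
P̄ = F·P·Fᵀ + Q = [16 18 -18; 18 46 -15; -18 -15 47]
y = z − H·x̄ = [15]
S = H·P̄·Hᵀ + R = [116]
K = P̄·Hᵀ·S⁻¹ = [3/29; -19/58; -6/29]
x' = x̄ + K·y = [103/29, 353/58, -3/29]
P' = (I − K·H)·P̄ = [428/29 636/29 -450/29; 636/29 973/29 -663/29; -450/29 -663/29 1219/29]

x' = [103/29, 353/58, -3/29]
P' = [428/29 636/29 -450/29; 636/29 973/29 -663/29; -450/29 -663/29 1219/29]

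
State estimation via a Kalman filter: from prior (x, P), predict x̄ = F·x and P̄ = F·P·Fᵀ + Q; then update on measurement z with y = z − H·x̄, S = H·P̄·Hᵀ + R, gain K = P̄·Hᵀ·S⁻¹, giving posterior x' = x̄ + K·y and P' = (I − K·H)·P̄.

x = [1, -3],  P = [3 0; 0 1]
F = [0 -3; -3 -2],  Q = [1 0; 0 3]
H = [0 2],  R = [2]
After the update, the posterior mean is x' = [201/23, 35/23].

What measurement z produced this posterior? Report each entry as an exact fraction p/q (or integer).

x̄ = F·x = [9, 3]
P̄ = F·P·Fᵀ + Q = [10 6; 6 34]
S = H·P̄·Hᵀ + R = [138]
K = P̄·Hᵀ·S⁻¹ = [2/23; 34/69]
x' − x̄ = [-6/23, -34/23] = K·y
y = (KᵀK)⁻¹·Kᵀ·(x' − x̄) = [-3]
z = y + H·x̄ = [-3] + [6] = [3]

z = [3]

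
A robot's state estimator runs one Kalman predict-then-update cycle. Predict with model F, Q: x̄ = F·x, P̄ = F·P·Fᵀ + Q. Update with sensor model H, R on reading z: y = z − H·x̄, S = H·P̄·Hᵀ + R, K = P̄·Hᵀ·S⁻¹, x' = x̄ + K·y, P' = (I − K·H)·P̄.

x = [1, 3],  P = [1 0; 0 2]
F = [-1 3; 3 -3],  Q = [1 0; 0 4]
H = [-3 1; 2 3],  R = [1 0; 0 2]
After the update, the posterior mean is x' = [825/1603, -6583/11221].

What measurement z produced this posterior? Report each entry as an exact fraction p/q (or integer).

z = [-2, -1]

x̄ = F·x = [8, -6]
P̄ = F·P·Fᵀ + Q = [20 -21; -21 31]
S = H·P̄·Hᵀ + R = [338 120; 120 109]
K = P̄·Hᵀ·S⁻¹ = [-867/3206 139/1603; 2063/11221 2979/11221]
x' − x̄ = [-11999/1603, 60743/11221] = K·y
y = (KᵀK)⁻¹·Kᵀ·(x' − x̄) = [28, 1]
z = y + H·x̄ = [28, 1] + [-30, -2] = [-2, -1]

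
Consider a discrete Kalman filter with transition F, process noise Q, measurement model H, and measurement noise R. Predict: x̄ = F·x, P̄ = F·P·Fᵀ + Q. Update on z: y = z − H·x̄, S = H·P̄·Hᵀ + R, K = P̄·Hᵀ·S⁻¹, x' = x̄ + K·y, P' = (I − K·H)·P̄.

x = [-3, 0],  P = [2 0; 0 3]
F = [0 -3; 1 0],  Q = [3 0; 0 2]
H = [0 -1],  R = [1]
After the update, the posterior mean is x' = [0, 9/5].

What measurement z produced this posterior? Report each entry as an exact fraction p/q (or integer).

z = [-3]

x̄ = F·x = [0, -3]
P̄ = F·P·Fᵀ + Q = [30 0; 0 4]
S = H·P̄·Hᵀ + R = [5]
K = P̄·Hᵀ·S⁻¹ = [0; -4/5]
x' − x̄ = [0, 24/5] = K·y
y = (KᵀK)⁻¹·Kᵀ·(x' − x̄) = [-6]
z = y + H·x̄ = [-6] + [3] = [-3]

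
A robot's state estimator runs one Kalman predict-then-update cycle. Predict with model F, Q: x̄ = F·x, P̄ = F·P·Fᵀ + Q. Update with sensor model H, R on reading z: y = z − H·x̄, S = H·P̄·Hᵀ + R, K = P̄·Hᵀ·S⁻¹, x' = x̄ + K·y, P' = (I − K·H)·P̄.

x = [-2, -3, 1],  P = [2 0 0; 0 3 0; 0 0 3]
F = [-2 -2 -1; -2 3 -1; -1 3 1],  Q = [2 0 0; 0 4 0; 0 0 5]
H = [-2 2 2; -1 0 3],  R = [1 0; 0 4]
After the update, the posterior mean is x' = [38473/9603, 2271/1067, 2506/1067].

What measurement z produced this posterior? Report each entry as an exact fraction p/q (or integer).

z = [1, 3]

x̄ = F·x = [9, -6, -6]
P̄ = F·P·Fᵀ + Q = [25 -7 -17; -7 42 28; -17 28 37]
S = H·P̄·Hᵀ + R = [833 590; 590 464]
K = P̄·Hᵀ·S⁻¹ = [-158/9603 -1372/9603; 987/2134 -1673/4268; 16/1067 274/1067]
x' − x̄ = [-47954/9603, 8673/1067, 8908/1067] = K·y
y = (KᵀK)⁻¹·Kᵀ·(x' − x̄) = [43, 30]
z = y + H·x̄ = [43, 30] + [-42, -27] = [1, 3]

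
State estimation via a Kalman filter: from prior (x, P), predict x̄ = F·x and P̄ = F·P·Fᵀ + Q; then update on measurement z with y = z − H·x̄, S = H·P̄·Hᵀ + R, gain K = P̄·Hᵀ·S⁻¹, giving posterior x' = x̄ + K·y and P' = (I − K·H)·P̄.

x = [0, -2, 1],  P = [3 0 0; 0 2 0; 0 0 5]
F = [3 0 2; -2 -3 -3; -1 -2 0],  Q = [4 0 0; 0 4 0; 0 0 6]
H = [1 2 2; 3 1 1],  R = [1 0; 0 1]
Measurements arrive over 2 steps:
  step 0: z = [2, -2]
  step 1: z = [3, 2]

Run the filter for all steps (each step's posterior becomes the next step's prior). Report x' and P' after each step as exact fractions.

step 0: x' = [-51923/43838, 6941/21919, 56725/43838], P' = [8733/43838 -7569/43838 -1167/43838; -7569/43838 143201/21919 -273281/43838; -1167/43838 -273281/43838 277641/43838]
step 1: x' = [308756266/1301266871, -2107312759/1301266871, 3848507778/1301266871], P' = [249598613/1301266871 -167342302/1301266871 -77316479/1301266871; -167342302/1301266871 4646105327/1301266871 -4386170194/1301266871; -77316479/1301266871 -4386170194/1301266871 4623488831/1301266871]

step 0: x̄ = F·x = [2, 3, 4]
step 0: P̄ = F·P·Fᵀ + Q = [51 -48 -9; -48 79 18; -9 18 17]
step 0: y = z − H·x̄ = [-14, -15]
step 0: S = H·P̄·Hᵀ + R = [352 18; 18 250]
step 0: K = P̄·Hᵀ·S⁻¹ = [-8739/43838 17463/43838; 18673/43838 -4793/21919; 7553/43838 859/43838]
step 0: x' = x̄ + K·y = [-51923/43838, 6941/21919, 56725/43838]
step 0: P' = (I − K·H)·P̄ = [8733/43838 -7569/43838 -1167/43838; -7569/43838 143201/21919 -273281/43838; -1167/43838 -273281/43838 277641/43838]
step 1: x̄ = F·x = [-42319/43838, -107975/43838, 24159/43838]
step 1: P̄ = F·P·Fᵀ + Q = [1350509/43838 2367/21919 1114673/43838; 2367/21919 262781/43838 19854/21919; 1114673/43838 19854/21919 1387093/43838]
step 1: y = z − H·x̄ = [341465/43838, 298449/43838]
step 1: S = H·P̄·Hᵀ + R = [12789135/43838 7672978/21919; 7672978/21919 20644151/43838]
step 1: K = P̄·Hᵀ·S⁻¹ = [-239718949/1301266871 504137058/1301266871; 352527964/1301266871 -242091773/1301266871; 397320795/1301266871 5369200/1301266871]
step 1: x' = x̄ + K·y = [308756266/1301266871, -2107312759/1301266871, 3848507778/1301266871]
step 1: P' = (I − K·H)·P̄ = [249598613/1301266871 -167342302/1301266871 -77316479/1301266871; -167342302/1301266871 4646105327/1301266871 -4386170194/1301266871; -77316479/1301266871 -4386170194/1301266871 4623488831/1301266871]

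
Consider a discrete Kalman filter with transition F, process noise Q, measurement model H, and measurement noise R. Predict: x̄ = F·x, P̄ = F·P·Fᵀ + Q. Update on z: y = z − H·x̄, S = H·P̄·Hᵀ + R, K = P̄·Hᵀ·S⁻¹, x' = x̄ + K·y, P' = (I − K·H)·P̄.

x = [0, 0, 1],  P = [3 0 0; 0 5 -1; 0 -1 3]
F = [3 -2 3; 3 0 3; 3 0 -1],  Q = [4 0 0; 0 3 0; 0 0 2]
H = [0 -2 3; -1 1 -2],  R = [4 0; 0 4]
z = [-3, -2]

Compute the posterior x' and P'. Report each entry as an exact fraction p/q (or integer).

x' = [1622/535, 6027/2140, 3677/4280]
P' = [2594/535 -594/535 -762/535; -594/535 6879/535 8619/1070; -762/535 8619/1070 11689/2140]

x̄ = F·x = [3, 3, -1]
P̄ = F·P·Fᵀ + Q = [90 60 16; 60 57 18; 16 18 32]
y = z − H·x̄ = [6, -4]
S = H·P̄·Hᵀ + R = [304 -108; -108 151]
K = P̄·Hᵀ·S⁻¹ = [-549/1070 -416/535; -1659/4280 -573/1070; 591/8560 -773/2140]
x' = x̄ + K·y = [1622/535, 6027/2140, 3677/4280]
P' = (I − K·H)·P̄ = [2594/535 -594/535 -762/535; -594/535 6879/535 8619/1070; -762/535 8619/1070 11689/2140]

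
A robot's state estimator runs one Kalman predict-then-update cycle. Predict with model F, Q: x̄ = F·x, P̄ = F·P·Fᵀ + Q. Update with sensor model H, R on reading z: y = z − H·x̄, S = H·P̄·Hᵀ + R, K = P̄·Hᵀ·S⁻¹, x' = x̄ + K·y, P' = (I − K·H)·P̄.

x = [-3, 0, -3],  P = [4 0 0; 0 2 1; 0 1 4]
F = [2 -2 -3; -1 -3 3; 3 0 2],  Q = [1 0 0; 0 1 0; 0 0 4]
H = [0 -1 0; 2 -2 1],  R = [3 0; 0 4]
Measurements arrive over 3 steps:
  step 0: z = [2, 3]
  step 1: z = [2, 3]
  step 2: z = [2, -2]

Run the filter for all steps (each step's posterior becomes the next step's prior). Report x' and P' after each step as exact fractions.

step 0: x̄ = F·x = [3, -6, -15]
step 0: P̄ = F·P·Fᵀ + Q = [73 -29 -4; -29 41 6; -4 6 56]
step 0: y = z − H·x̄ = [-4, 0]
step 0: S = H·P̄·Hᵀ + R = [44 134; 134 708]
step 0: K = P̄·Hᵀ·S⁻¹ = [-1567/3299 2457/6598; -2768/3299 -201/6598; -2268/3299 597/3299]
step 0: x' = x̄ + K·y = [16165/3299, -8722/3299, -40413/3299]
step 0: P' = (I − K·H)·P̄ = [40570/3299 4701/3299 -66824/3299; 4701/3299 8304/3299 6804/3299; -66824/3299 6804/3299 149644/3299]
step 1: x̄ = F·x = [171013/3299, -111238/3299, -32331/3299]
step 1: P̄ = F·P·Fᵀ + Q = [2391519/3299 -1977920/3299 -375746/3299; -1977920/3299 1772079/3299 225253/3299; -375746/3299 225253/3299 175014/3299]
step 1: y = z − H·x̄ = [-104640/3299, -522274/3299]
step 1: S = H·P̄·Hᵀ + R = [1781976/3299 7274745/3299; 7274745/3299 30261966/3299]
step 1: K = P̄·Hᵀ·S⁻¹ = [-99414460/101463303 51938656/101463303; -23733779/33821101 -2424915/33821101; 66125906/101463303 -6446489/33821101]
step 1: x' = x̄ + K·y = [190379905/101463303, -3703832/33821101, -10035775/33821101]
step 1: P' = (I − K·H)·P̄ = [496658545/33821101 99414460/33821101 -2175709886/101463303; 99414460/33821101 71201337/33821101 -66125906/33821101; -2175709886/101463303 -66125906/33821101 3877306468/101463303]
step 2: x̄ = F·x = [493304777/101463303, -247367392/101463303, 170308355/33821101]
step 2: P̄ = F·P·Fᵀ + Q = [21051193025/33821101 -19321193688/33821101 -4441384976/101463303; -19321193688/33821101 18941383923/33821101 2070018589/101463303; -4441384976/101463303 2070018589/101463303 3216341167/101463303]
step 2: y = z − H·x̄ = [-44440786/101463303, -731732003/33821101]
step 2: S = H·P̄·Hᵀ + R = [19042847226/33821101 227505447077/101463303; 227505447077/101463303 921196152007/101463303]
step 2: K = P̄·Hᵀ·S⁻¹ = [-20796491070206/25660439435117 11759912576028/25660439435117; -17369674067054/25660439435117 -2047549023693/25660439435117; 9583699371228/25660439435117 -2640026264461/25660439435117]
step 2: x' = x̄ + K·y = [-120562637218909/25660439435117, -10652743755961/25660439435117, 182135108225982/25660439435117]
step 2: P' = (I − K·H)·P̄ = [291371912177401/25660439435117 62389473210618/25660439435117 -410925227629454/25660439435117; 62389473210618/25660439435117 52109022201162/25660439435117 -28751098113684/25660439435117; -410925227629454/25660439435117 -28751098113684/25660439435117 753788153973696/25660439435117]

step 0: x' = [16165/3299, -8722/3299, -40413/3299], P' = [40570/3299 4701/3299 -66824/3299; 4701/3299 8304/3299 6804/3299; -66824/3299 6804/3299 149644/3299]
step 1: x' = [190379905/101463303, -3703832/33821101, -10035775/33821101], P' = [496658545/33821101 99414460/33821101 -2175709886/101463303; 99414460/33821101 71201337/33821101 -66125906/33821101; -2175709886/101463303 -66125906/33821101 3877306468/101463303]
step 2: x' = [-120562637218909/25660439435117, -10652743755961/25660439435117, 182135108225982/25660439435117], P' = [291371912177401/25660439435117 62389473210618/25660439435117 -410925227629454/25660439435117; 62389473210618/25660439435117 52109022201162/25660439435117 -28751098113684/25660439435117; -410925227629454/25660439435117 -28751098113684/25660439435117 753788153973696/25660439435117]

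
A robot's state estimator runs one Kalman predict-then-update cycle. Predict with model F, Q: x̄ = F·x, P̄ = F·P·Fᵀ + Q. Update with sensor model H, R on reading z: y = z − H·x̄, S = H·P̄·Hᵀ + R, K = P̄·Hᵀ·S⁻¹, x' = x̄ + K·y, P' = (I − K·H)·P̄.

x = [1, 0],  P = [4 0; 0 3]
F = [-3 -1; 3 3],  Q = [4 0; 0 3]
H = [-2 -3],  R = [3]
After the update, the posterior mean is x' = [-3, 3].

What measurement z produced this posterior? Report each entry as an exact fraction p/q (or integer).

x̄ = F·x = [-3, 3]
P̄ = F·P·Fᵀ + Q = [43 -45; -45 66]
S = H·P̄·Hᵀ + R = [229]
K = P̄·Hᵀ·S⁻¹ = [49/229; -108/229]
x' − x̄ = [0, 0] = K·y
y = (KᵀK)⁻¹·Kᵀ·(x' − x̄) = [0]
z = y + H·x̄ = [0] + [-3] = [-3]

z = [-3]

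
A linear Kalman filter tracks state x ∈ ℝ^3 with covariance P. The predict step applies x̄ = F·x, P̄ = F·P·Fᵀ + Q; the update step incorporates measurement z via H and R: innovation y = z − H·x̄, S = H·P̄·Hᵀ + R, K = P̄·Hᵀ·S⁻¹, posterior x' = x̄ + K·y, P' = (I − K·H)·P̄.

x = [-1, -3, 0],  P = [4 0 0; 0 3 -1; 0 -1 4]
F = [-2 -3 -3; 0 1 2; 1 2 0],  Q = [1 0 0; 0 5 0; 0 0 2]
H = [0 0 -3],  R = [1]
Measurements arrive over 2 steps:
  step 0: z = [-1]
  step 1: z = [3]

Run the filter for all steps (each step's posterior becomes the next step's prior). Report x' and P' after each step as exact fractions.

step 0: x̄ = F·x = [11, -3, -7]
step 0: P̄ = F·P·Fᵀ + Q = [62 -24 -20; -24 20 2; -20 2 18]
step 0: y = z − H·x̄ = [-22]
step 0: S = H·P̄·Hᵀ + R = [163]
step 0: K = P̄·Hᵀ·S⁻¹ = [60/163; -6/163; -54/163]
step 0: x' = x̄ + K·y = [473/163, -357/163, 47/163]
step 0: P' = (I − K·H)·P̄ = [6506/163 -3552/163 -20/163; -3552/163 3224/163 2/163; -20/163 2/163 18/163]
step 1: x̄ = F·x = [-16/163, -263/163, -241/163]
step 1: P̄ = F·P·Fᵀ + Q = [12537/163 -2614/163 -7444/163; -2614/163 4119/163 2864/163; -7444/163 2864/163 5520/163]
step 1: y = z − H·x̄ = [-234/163]
step 1: S = H·P̄·Hᵀ + R = [49843/163]
step 1: K = P̄·Hᵀ·S⁻¹ = [22332/49843; -8592/49843; -16560/49843]
step 1: x' = x̄ + K·y = [-36952/49843, -68087/49843, -49921/49843]
step 1: P' = (I − K·H)·P̄ = [774009/49843 377834/49843 -7444/49843; 377834/49843 806631/49843 2864/49843; -7444/49843 2864/49843 5520/49843]

step 0: x' = [473/163, -357/163, 47/163], P' = [6506/163 -3552/163 -20/163; -3552/163 3224/163 2/163; -20/163 2/163 18/163]
step 1: x' = [-36952/49843, -68087/49843, -49921/49843], P' = [774009/49843 377834/49843 -7444/49843; 377834/49843 806631/49843 2864/49843; -7444/49843 2864/49843 5520/49843]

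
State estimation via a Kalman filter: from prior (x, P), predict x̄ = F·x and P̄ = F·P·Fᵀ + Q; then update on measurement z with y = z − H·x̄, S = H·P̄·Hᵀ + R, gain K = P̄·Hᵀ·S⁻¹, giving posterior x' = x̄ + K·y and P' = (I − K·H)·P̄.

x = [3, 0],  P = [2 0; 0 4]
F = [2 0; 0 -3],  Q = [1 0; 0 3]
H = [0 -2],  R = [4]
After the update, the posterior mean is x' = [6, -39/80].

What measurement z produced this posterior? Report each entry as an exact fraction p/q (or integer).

z = [1]

x̄ = F·x = [6, 0]
P̄ = F·P·Fᵀ + Q = [9 0; 0 39]
S = H·P̄·Hᵀ + R = [160]
K = P̄·Hᵀ·S⁻¹ = [0; -39/80]
x' − x̄ = [0, -39/80] = K·y
y = (KᵀK)⁻¹·Kᵀ·(x' − x̄) = [1]
z = y + H·x̄ = [1] + [0] = [1]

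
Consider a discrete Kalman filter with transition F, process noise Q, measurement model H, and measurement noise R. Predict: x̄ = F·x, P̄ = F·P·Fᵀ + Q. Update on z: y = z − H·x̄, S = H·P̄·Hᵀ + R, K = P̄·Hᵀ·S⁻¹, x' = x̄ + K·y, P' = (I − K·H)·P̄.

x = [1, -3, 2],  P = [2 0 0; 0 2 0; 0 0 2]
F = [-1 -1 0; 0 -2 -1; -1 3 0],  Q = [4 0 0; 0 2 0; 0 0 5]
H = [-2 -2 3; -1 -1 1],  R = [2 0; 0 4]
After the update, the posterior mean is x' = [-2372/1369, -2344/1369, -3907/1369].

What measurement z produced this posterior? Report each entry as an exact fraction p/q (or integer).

z = [-2, 3]

x̄ = F·x = [2, 4, -10]
P̄ = F·P·Fᵀ + Q = [8 4 -4; 4 12 -12; -4 -12 25]
S = H·P̄·Hᵀ + R = [531 211; 211 89]
K = P̄·Hᵀ·S⁻¹ = [86/1369 -450/1369; -72/1369 -260/1369; 436/1369 -403/1369]
x' − x̄ = [-5110/1369, -7820/1369, 9783/1369] = K·y
y = (KᵀK)⁻¹·Kᵀ·(x' − x̄) = [40, 19]
z = y + H·x̄ = [40, 19] + [-42, -16] = [-2, 3]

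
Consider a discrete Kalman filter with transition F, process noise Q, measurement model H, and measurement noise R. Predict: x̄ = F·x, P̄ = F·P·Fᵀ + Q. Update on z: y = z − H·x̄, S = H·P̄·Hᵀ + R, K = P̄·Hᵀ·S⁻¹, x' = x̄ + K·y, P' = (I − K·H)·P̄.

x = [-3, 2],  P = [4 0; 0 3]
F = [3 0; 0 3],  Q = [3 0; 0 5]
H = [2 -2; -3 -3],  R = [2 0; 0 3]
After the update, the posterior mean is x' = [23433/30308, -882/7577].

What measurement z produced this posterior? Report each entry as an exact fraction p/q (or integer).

z = [2, -2]

x̄ = F·x = [-9, 6]
P̄ = F·P·Fᵀ + Q = [39 0; 0 32]
S = H·P̄·Hᵀ + R = [286 -42; -42 642]
K = P̄·Hᵀ·S⁻¹ = [7527/30308 -5031/30308; -1880/7577 -1256/7577]
x' − x̄ = [296205/30308, -46344/7577] = K·y
y = (KᵀK)⁻¹·Kᵀ·(x' − x̄) = [32, -11]
z = y + H·x̄ = [32, -11] + [-30, 9] = [2, -2]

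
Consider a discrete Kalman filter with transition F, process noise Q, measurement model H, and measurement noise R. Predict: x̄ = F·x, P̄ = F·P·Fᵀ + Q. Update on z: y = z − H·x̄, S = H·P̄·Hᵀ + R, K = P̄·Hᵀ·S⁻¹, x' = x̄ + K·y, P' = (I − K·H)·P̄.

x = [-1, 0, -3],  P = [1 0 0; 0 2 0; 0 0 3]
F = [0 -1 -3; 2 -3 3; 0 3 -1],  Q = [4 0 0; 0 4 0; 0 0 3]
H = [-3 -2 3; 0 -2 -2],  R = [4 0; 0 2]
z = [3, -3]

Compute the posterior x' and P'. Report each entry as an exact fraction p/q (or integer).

x̄ = F·x = [9, -11, 3]
P̄ = F·P·Fᵀ + Q = [33 -21 3; -21 53 -27; 3 -27 24]
y = z − H·x̄ = [-1, -19]
S = H·P̄·Hᵀ + R = [747 14; 14 94]
K = P̄·Hᵀ·S⁻¹ = [-2508/35011 13782/35011; -5464/35011 -18554/35011; 5457/35011 1422/35011]
x' = x̄ + K·y = [55749/35011, -27131/35011, 72558/35011]
P' = (I − K·H)·P̄ = [538827/35011 -329559/35011 315777/35011; -329559/35011 213239/35011 -194685/35011; 315777/35011 -194685/35011 193263/35011]

x' = [55749/35011, -27131/35011, 72558/35011]
P' = [538827/35011 -329559/35011 315777/35011; -329559/35011 213239/35011 -194685/35011; 315777/35011 -194685/35011 193263/35011]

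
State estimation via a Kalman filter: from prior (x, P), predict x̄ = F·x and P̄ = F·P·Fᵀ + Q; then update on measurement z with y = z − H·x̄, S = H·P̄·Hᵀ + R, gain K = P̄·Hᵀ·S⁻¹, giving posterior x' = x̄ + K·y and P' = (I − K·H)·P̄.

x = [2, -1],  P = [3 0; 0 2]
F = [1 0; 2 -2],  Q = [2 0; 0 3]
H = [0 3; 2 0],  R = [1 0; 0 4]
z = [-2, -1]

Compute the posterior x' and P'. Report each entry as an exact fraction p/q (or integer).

x' = [-151/462, -197/308]
P' = [179/231 1/154; 1/154 17/154]

x̄ = F·x = [2, 6]
P̄ = F·P·Fᵀ + Q = [5 6; 6 23]
y = z − H·x̄ = [-20, -5]
S = H·P̄·Hᵀ + R = [208 36; 36 24]
K = P̄·Hᵀ·S⁻¹ = [3/154 179/462; 51/154 1/308]
x' = x̄ + K·y = [-151/462, -197/308]
P' = (I − K·H)·P̄ = [179/231 1/154; 1/154 17/154]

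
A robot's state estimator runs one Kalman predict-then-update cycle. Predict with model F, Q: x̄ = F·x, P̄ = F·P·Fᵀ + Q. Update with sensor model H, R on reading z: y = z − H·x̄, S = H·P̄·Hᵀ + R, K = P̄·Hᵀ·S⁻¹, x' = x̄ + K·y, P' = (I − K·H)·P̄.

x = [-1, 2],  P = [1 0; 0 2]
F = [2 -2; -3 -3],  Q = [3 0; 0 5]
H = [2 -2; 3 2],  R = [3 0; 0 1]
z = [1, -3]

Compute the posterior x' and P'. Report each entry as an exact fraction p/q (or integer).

x' = [-20931/45548, -19301/22774]
P' = [7149/45548 -3099/22774; -3099/22774 3465/11387]

x̄ = F·x = [-6, -3]
P̄ = F·P·Fᵀ + Q = [15 6; 6 32]
y = z − H·x̄ = [7, 21]
S = H·P̄·Hᵀ + R = [143 -50; -50 336]
K = P̄·Hᵀ·S⁻¹ = [4449/22774 9051/45548; -3343/11387 4563/22774]
x' = x̄ + K·y = [-20931/45548, -19301/22774]
P' = (I − K·H)·P̄ = [7149/45548 -3099/22774; -3099/22774 3465/11387]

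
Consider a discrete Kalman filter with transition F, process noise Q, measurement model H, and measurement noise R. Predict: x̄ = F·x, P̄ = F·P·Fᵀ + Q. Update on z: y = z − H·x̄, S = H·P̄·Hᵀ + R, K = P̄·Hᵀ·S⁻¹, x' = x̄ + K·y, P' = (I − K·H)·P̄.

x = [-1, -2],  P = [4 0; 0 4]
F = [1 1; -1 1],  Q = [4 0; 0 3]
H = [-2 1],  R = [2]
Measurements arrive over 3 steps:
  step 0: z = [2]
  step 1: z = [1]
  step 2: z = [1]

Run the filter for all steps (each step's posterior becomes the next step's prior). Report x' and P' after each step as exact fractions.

step 0: x̄ = F·x = [-3, -1]
step 0: P̄ = F·P·Fᵀ + Q = [12 0; 0 11]
step 0: y = z − H·x̄ = [-3]
step 0: S = H·P̄·Hᵀ + R = [61]
step 0: K = P̄·Hᵀ·S⁻¹ = [-24/61; 11/61]
step 0: x' = x̄ + K·y = [-111/61, -94/61]
step 0: P' = (I − K·H)·P̄ = [156/61 264/61; 264/61 550/61]
step 1: x̄ = F·x = [-205/61, 17/61]
step 1: P̄ = F·P·Fᵀ + Q = [1478/61 394/61; 394/61 361/61]
step 1: y = z − H·x̄ = [-6]
step 1: S = H·P̄·Hᵀ + R = [79]
step 1: K = P̄·Hᵀ·S⁻¹ = [-42/79; -7/79]
step 1: x' = x̄ + K·y = [-823/4819, 3905/4819]
step 1: P' = (I − K·H)·P̄ = [9158/4819 13192/4819; 13192/4819 25530/4819]
step 2: x̄ = F·x = [3082/4819, 4728/4819]
step 2: P̄ = F·P·Fᵀ + Q = [80348/4819 16372/4819; 16372/4819 22761/4819]
step 2: y = z − H·x̄ = [6255/4819]
step 2: S = H·P̄·Hᵀ + R = [288303/4819]
step 2: K = P̄·Hᵀ·S⁻¹ = [-48108/96101; -9983/288303]
step 2: x' = x̄ + K·y = [-982/96101, 89967/96101]
step 2: P' = (I − K·H)·P̄ = [161524/96101 226832/96101; 226832/96101 1341026/288303]

step 0: x' = [-111/61, -94/61], P' = [156/61 264/61; 264/61 550/61]
step 1: x' = [-823/4819, 3905/4819], P' = [9158/4819 13192/4819; 13192/4819 25530/4819]
step 2: x' = [-982/96101, 89967/96101], P' = [161524/96101 226832/96101; 226832/96101 1341026/288303]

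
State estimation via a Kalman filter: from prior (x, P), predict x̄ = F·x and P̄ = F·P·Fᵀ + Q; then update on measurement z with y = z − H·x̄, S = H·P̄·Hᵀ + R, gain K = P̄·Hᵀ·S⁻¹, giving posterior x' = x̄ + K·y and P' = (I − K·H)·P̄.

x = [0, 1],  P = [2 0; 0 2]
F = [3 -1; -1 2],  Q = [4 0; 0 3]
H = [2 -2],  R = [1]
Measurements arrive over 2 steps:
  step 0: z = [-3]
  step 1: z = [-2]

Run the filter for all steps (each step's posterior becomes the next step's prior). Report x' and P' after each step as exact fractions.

step 0: x' = [-25/229, 320/229], P' = [872/229 838/229; 838/229 861/229]
step 1: x' = [22129/12997, 877/317], P' = [96385/12997 2276/317; 2276/317 2279/317]

step 0: x̄ = F·x = [-1, 2]
step 0: P̄ = F·P·Fᵀ + Q = [24 -10; -10 13]
step 0: y = z − H·x̄ = [3]
step 0: S = H·P̄·Hᵀ + R = [229]
step 0: K = P̄·Hᵀ·S⁻¹ = [68/229; -46/229]
step 0: x' = x̄ + K·y = [-25/229, 320/229]
step 0: P' = (I − K·H)·P̄ = [872/229 838/229; 838/229 861/229]
step 1: x̄ = F·x = [-395/229, 665/229]
step 1: P̄ = F·P·Fᵀ + Q = [4597/229 1528/229; 1528/229 1651/229]
step 1: y = z − H·x̄ = [1662/229]
step 1: S = H·P̄·Hᵀ + R = [12997/229]
step 1: K = P̄·Hᵀ·S⁻¹ = [6138/12997; -6/317]
step 1: x' = x̄ + K·y = [22129/12997, 877/317]
step 1: P' = (I − K·H)·P̄ = [96385/12997 2276/317; 2276/317 2279/317]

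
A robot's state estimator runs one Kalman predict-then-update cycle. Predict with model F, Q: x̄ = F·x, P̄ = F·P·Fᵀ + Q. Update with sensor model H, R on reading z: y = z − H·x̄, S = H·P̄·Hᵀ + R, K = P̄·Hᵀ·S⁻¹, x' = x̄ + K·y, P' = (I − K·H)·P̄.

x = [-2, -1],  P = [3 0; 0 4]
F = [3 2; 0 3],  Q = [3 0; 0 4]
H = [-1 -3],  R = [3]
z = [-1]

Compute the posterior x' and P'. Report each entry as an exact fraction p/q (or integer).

x̄ = F·x = [-8, -3]
P̄ = F·P·Fᵀ + Q = [46 24; 24 40]
y = z − H·x̄ = [-18]
S = H·P̄·Hᵀ + R = [553]
K = P̄·Hᵀ·S⁻¹ = [-118/553; -144/553]
x' = x̄ + K·y = [-2300/553, 933/553]
P' = (I − K·H)·P̄ = [11514/553 -3720/553; -3720/553 1384/553]

x' = [-2300/553, 933/553]
P' = [11514/553 -3720/553; -3720/553 1384/553]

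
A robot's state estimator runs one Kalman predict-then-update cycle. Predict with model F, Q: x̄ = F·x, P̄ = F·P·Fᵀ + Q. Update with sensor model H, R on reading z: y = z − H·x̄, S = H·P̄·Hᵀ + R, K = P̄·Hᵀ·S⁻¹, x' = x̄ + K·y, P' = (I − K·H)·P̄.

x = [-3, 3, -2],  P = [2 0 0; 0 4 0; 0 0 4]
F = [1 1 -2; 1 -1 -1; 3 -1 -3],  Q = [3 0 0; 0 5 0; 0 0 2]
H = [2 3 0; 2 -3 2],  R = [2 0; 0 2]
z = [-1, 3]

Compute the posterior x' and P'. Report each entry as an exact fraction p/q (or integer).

x' = [4768/1405, -7351/2810, -8129/1405]
P' = [11759/4215 -2518/1405 -22322/4215; -2518/1405 7697/5620 10473/2810; -22322/4215 10473/2810 46451/4215]

x̄ = F·x = [4, -4, -6]
P̄ = F·P·Fᵀ + Q = [25 6 26; 6 15 22; 26 22 60]
y = z − H·x̄ = [3, -5]
S = H·P̄·Hᵀ + R = [309 201; 201 349]
K = P̄·Hᵀ·S⁻¹ = [428/4215 256/1405; 2947/11240 -1343/11240; 4969/16860 753/5620]
x' = x̄ + K·y = [4768/1405, -7351/2810, -8129/1405]
P' = (I − K·H)·P̄ = [11759/4215 -2518/1405 -22322/4215; -2518/1405 7697/5620 10473/2810; -22322/4215 10473/2810 46451/4215]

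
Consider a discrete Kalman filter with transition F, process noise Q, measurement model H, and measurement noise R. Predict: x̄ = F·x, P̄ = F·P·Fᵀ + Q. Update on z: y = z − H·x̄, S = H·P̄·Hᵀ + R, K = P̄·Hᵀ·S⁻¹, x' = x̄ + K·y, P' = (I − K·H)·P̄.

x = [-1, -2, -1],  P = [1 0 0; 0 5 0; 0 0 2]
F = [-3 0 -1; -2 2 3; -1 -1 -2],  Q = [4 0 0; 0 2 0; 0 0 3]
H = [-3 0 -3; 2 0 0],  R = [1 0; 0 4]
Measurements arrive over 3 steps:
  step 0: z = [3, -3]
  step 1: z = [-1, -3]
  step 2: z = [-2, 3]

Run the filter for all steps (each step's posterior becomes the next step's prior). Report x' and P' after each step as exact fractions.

step 0: x' = [-6247/4568, -1100/571, 1757/4568], P' = [1869/2284 990/571 -1847/2284; 990/571 10724/571 -1070/571; -1847/2284 -1070/571 2077/2284]
step 1: x' = [-3066397/3459063, -623342/1153021, 8443019/6918126], P' = [2834402/3459063 2036164/1153021 -2813018/3459063; 2036164/1153021 21988606/1153021 -2223431/1153021; -2813018/3459063 -2223431/1153021 3173837/3459063]
step 2: x' = [565617550/376485811, 118951228/28960447, -48459599/57920894], P' = [616927223/752971622 102231161/57920894 -47099275/57920894; 102231161/57920894 7728168509/405446258 -781544391/405446258; -47099275/57920894 -781544391/405446258 371999129/405446258]

step 0: x̄ = F·x = [4, -5, 5]
step 0: P̄ = F·P·Fᵀ + Q = [15 0 7; 0 44 -20; 7 -20 17]
step 0: y = z − H·x̄ = [30, -11]
step 0: S = H·P̄·Hᵀ + R = [415 -132; -132 64]
step 0: K = P̄·Hᵀ·S⁻¹ = [-33/1142 1869/4568; 240/571 495/571; -345/1142 -1847/4568]
step 0: x' = x̄ + K·y = [-6247/4568, -1100/571, 1757/4568]
step 0: P' = (I − K·H)·P̄ = [1869/2284 990/571 -1847/2284; 990/571 10724/571 -1070/571; -1847/2284 -1070/571 2077/2284]
step 1: x̄ = F·x = [2123/571, 165/4568, 11533/4568]
step 1: P̄ = F·P·Fᵀ + Q = [4238/571 678/571 1108/571; 678/571 141445/2284 -66403/2284; 1108/571 -66403/2284 43337/2284]
step 1: y = z − H·x̄ = [80983/4568, -5959/571]
step 1: S = H·P̄·Hᵀ + R = [624661/2284 -32076/571; -32076/571 19236/571]
step 1: K = P̄·Hᵀ·S⁻¹ = [-21384/1153021 1417201/3459063; 561801/1153021 1018082/1153021; -360819/1153021 -1406509/3459063]
step 1: x' = x̄ + K·y = [-3066397/3459063, -623342/1153021, 8443019/6918126]
step 1: P' = (I − K·H)·P̄ = [2834402/3459063 2036164/1153021 -2813018/3459063; 2036164/1153021 21988606/1153021 -2223431/1153021; -2813018/3459063 -2223431/1153021 3173837/3459063]
step 2: x̄ = F·x = [9955363/6918126, 30114541/6918126, -3506596/3459063]
step 2: P̄ = F·P·Fᵀ + Q = [25641599/3459063 3865661/3459063 6814937/3459063; 3865661/3459063 215528303/3459063 -101426821/3459063; 6814937/3459063 -101426821/3459063 66156497/3459063]
step 2: y = z − H·x̄ = [-1669913/2306042, 421826/3459063]
step 2: S = H·P̄·Hᵀ + R = [317436931/1153021 -64913072/1153021; -64913072/1153021 116402648/3459063]
step 2: K = P̄·Hᵀ·S⁻¹ = [-6954972/376485811 616927223/1505943244; 98889396/202723129 102231161/115841788; -63456306/202723129 -47099275/115841788]
step 2: x' = x̄ + K·y = [565617550/376485811, 118951228/28960447, -48459599/57920894]
step 2: P' = (I − K·H)·P̄ = [616927223/752971622 102231161/57920894 -47099275/57920894; 102231161/57920894 7728168509/405446258 -781544391/405446258; -47099275/57920894 -781544391/405446258 371999129/405446258]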